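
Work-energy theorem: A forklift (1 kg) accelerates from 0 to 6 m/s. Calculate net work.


Given: m = 1 kg, v0 = 0 m/s, v = 6 m/s
Using W = (1/2)*m*(v^2 - v0^2)
v^2 = 6^2 = 36
v0^2 = 0^2 = 0
v^2 - v0^2 = 36 - 0 = 36
W = (1/2)*1*36 = 18 J

18 J


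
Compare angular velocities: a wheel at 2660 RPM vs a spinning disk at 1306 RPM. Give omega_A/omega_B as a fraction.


Given: RPM_A = 2660, RPM_B = 1306
omega = 2*pi*RPM/60, so omega_A/omega_B = RPM_A / RPM_B
omega_A/omega_B = 2660 / 1306
omega_A/omega_B = 1330/653

1330/653


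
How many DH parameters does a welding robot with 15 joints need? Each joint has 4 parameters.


Given: 15 joints, 4 DH parameters per joint (d, theta, a, alpha)
Total DH parameters = number_of_joints * 4
Total = 15 * 4
Total = 60

60


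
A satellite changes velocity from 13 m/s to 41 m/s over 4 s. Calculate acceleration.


Given: initial velocity v0 = 13 m/s, final velocity v = 41 m/s, time t = 4 s
Using a = (v - v0) / t
a = (41 - 13) / 4
a = 28 / 4
a = 7 m/s^2

7 m/s^2


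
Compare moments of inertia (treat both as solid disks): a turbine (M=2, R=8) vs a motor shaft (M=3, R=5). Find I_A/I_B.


Given: M1=2 kg, R1=8 m, M2=3 kg, R2=5 m
For a disk: I = (1/2)*M*R^2, so I_A/I_B = (M1*R1^2)/(M2*R2^2)
M1*R1^2 = 2*64 = 128
M2*R2^2 = 3*25 = 75
I_A/I_B = 128/75 = 128/75

128/75


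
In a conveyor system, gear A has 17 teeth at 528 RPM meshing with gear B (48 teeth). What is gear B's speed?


Given: N1 = 17 teeth, w1 = 528 RPM, N2 = 48 teeth
Using N1*w1 = N2*w2
w2 = N1*w1 / N2
w2 = 17*528 / 48
w2 = 8976 / 48
w2 = 187 RPM

187 RPM


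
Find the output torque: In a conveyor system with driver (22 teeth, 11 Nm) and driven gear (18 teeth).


Given: N1 = 22, N2 = 18, T1 = 11 Nm
Using T2/T1 = N2/N1
T2 = T1 * N2 / N1
T2 = 11 * 18 / 22
T2 = 198 / 22
T2 = 9 Nm

9 Nm


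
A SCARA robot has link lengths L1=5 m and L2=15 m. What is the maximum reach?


Given: L1 = 5 m, L2 = 15 m
For a 2-link planar arm, max reach = L1 + L2 (fully extended)
Max reach = 5 + 15
Max reach = 20 m

20 m


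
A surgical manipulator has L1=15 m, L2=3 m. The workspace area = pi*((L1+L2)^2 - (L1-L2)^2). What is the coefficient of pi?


Given: L1 = 15, L2 = 3
(L1+L2)^2 = (18)^2 = 324
(L1-L2)^2 = (12)^2 = 144
Difference = 324 - 144 = 180
This equals 4*L1*L2 = 4*15*3 = 180
Workspace area = 180*pi

180


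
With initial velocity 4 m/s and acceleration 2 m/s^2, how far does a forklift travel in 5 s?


Given: v0 = 4 m/s, a = 2 m/s^2, t = 5 s
Using s = v0*t + (1/2)*a*t^2
s = 4*5 + (1/2)*2*5^2
s = 20 + (1/2)*50
s = 20 + 25
s = 45

45 m


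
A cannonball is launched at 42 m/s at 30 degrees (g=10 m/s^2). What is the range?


Given: v0 = 42 m/s, theta = 30 deg, g = 10 m/s^2
sin(2*30) = sin(60) = sqrt(3)/2
Using R = v0^2 * sin(2*theta) / g
R = 42^2 * (sqrt(3)/2) / 10
R = 1764 * sqrt(3) / 20
R = 441/5*sqrt(3) m

441/5*sqrt(3) m


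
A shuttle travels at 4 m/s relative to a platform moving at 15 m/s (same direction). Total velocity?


Given: object velocity = 4 m/s, platform velocity = 15 m/s (same direction)
Using classical velocity addition: v_total = v_object + v_platform
v_total = 4 + 15
v_total = 19 m/s

19 m/s


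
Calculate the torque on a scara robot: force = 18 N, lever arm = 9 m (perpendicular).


Given: F = 18 N, r = 9 m, angle = 90 deg (perpendicular)
Using tau = F * r * sin(90)
sin(90) = 1
tau = 18 * 9 * 1
tau = 162 Nm

162 Nm


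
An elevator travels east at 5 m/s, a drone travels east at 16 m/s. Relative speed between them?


Given: v_A = 5 m/s east, v_B = 16 m/s east
Both move in the same direction; relative speed = |v_A - v_B|
|5 - 16| = |-11|
= 11 m/s

11 m/s


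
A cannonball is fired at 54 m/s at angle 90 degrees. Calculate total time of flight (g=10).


Given: v0 = 54 m/s, theta = 90 deg, g = 10 m/s^2
sin(90) = 1
Using T = 2*v0*sin(theta) / g
T = 2*54*1 / 10
T = 108 / 10
T = 54/5 s

54/5 s


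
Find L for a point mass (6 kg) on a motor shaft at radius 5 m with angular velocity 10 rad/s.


Given: m = 6 kg, r = 5 m, omega = 10 rad/s
For a point mass: I = m*r^2
I = 6*5^2 = 6*25 = 150
L = I*omega = 150*10
L = 1500 kg*m^2/s

1500 kg*m^2/s


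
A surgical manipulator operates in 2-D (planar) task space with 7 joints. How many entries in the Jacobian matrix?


Given: task space dimension = 2, joints = 7
Jacobian is a 2 x 7 matrix
Total entries = rows * columns
Total = 2 * 7
Total = 14

14


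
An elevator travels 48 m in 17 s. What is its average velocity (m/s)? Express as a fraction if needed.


Given: distance d = 48 m, time t = 17 s
Using v = d / t
v = 48 / 17
v = 48/17 m/s

48/17 m/s


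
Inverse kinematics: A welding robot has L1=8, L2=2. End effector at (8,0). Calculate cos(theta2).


Given: L1 = 8, L2 = 2, target (x, y) = (8, 0)
Using cos(theta2) = (x^2 + y^2 - L1^2 - L2^2) / (2*L1*L2)
x^2 + y^2 = 8^2 + 0 = 64
L1^2 + L2^2 = 64 + 4 = 68
Numerator = 64 - 68 = -4
Denominator = 2*8*2 = 32
cos(theta2) = -4/32 = -1/8

-1/8


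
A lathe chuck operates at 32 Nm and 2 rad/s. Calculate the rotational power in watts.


Given: tau = 32 Nm, omega = 2 rad/s
Using P = tau * omega
P = 32 * 2
P = 64 W

64 W


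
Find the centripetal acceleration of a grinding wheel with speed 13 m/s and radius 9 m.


Given: v = 13 m/s, r = 9 m
Using a_c = v^2 / r
a_c = 13^2 / 9
a_c = 169 / 9
a_c = 169/9 m/s^2

169/9 m/s^2


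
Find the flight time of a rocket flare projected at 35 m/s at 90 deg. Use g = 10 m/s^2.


Given: v0 = 35 m/s, theta = 90 deg, g = 10 m/s^2
sin(90) = 1
Using T = 2*v0*sin(theta) / g
T = 2*35*1 / 10
T = 70 / 10
T = 7 s

7 s


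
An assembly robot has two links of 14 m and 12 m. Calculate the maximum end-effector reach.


Given: L1 = 14 m, L2 = 12 m
For a 2-link planar arm, max reach = L1 + L2 (fully extended)
Max reach = 14 + 12
Max reach = 26 m

26 m


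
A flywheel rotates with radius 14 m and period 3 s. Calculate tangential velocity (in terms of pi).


Given: radius r = 14 m, period T = 3 s
Using v = 2*pi*r / T
v = 2*pi*14 / 3
v = 28*pi / 3
v = 28/3*pi m/s

28/3*pi m/s


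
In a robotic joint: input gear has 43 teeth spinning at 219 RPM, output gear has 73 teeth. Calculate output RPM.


Given: N1 = 43 teeth, w1 = 219 RPM, N2 = 73 teeth
Using N1*w1 = N2*w2
w2 = N1*w1 / N2
w2 = 43*219 / 73
w2 = 9417 / 73
w2 = 129 RPM

129 RPM


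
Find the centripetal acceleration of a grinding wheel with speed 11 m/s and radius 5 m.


Given: v = 11 m/s, r = 5 m
Using a_c = v^2 / r
a_c = 11^2 / 5
a_c = 121 / 5
a_c = 121/5 m/s^2

121/5 m/s^2


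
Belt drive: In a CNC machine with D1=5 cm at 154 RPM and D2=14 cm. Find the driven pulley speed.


Given: D1 = 5 cm, w1 = 154 RPM, D2 = 14 cm
Using D1*w1 = D2*w2
w2 = D1*w1 / D2
w2 = 5*154 / 14
w2 = 770 / 14
w2 = 55 RPM

55 RPM


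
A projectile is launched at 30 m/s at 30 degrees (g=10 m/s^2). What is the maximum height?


Given: v0 = 30 m/s, theta = 30 deg, g = 10 m/s^2
sin^2(30) = 1/4
Using H = v0^2 * sin^2(theta) / (2*g)
H = 30^2 * 1/4 / (2*10)
H = 900 * 1/4 / 20
H = 225 / 20
H = 45/4 m

45/4 m


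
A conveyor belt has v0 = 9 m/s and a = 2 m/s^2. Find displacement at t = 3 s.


Given: v0 = 9 m/s, a = 2 m/s^2, t = 3 s
Using s = v0*t + (1/2)*a*t^2
s = 9*3 + (1/2)*2*3^2
s = 27 + (1/2)*18
s = 27 + 9
s = 36

36 m


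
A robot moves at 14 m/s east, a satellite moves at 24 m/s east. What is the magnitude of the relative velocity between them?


Given: v_A = 14 m/s east, v_B = 24 m/s east
Both move in the same direction; relative speed = |v_A - v_B|
|14 - 24| = |-10|
= 10 m/s

10 m/s


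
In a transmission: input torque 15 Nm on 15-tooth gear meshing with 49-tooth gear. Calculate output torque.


Given: N1 = 15, N2 = 49, T1 = 15 Nm
Using T2/T1 = N2/N1
T2 = T1 * N2 / N1
T2 = 15 * 49 / 15
T2 = 735 / 15
T2 = 49 Nm

49 Nm


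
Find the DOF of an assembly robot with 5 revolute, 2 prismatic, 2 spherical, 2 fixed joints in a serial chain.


Given: serial robot with 5 revolute, 2 prismatic, 2 spherical, 2 fixed joints
DOF contribution per joint type: revolute=1, prismatic=1, spherical=3, fixed=0
DOF = 5*1 + 2*1 + 2*3 + 2*0
DOF = 13

13


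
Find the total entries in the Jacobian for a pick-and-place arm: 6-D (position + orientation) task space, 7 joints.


Given: task space dimension = 6, joints = 7
Jacobian is a 6 x 7 matrix
Total entries = rows * columns
Total = 6 * 7
Total = 42

42


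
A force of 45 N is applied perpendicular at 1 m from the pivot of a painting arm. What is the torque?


Given: F = 45 N, r = 1 m, angle = 90 deg (perpendicular)
Using tau = F * r * sin(90)
sin(90) = 1
tau = 45 * 1 * 1
tau = 45 Nm

45 Nm


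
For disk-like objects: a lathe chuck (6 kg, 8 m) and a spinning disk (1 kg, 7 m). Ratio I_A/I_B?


Given: M1=6 kg, R1=8 m, M2=1 kg, R2=7 m
For a disk: I = (1/2)*M*R^2, so I_A/I_B = (M1*R1^2)/(M2*R2^2)
M1*R1^2 = 6*64 = 384
M2*R2^2 = 1*49 = 49
I_A/I_B = 384/49 = 384/49

384/49


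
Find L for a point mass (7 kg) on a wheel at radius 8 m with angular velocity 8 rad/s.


Given: m = 7 kg, r = 8 m, omega = 8 rad/s
For a point mass: I = m*r^2
I = 7*8^2 = 7*64 = 448
L = I*omega = 448*8
L = 3584 kg*m^2/s

3584 kg*m^2/s


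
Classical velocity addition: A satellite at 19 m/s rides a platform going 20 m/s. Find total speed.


Given: object velocity = 19 m/s, platform velocity = 20 m/s (same direction)
Using classical velocity addition: v_total = v_object + v_platform
v_total = 19 + 20
v_total = 39 m/s

39 m/s


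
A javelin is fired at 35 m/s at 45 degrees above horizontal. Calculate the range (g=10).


Given: v0 = 35 m/s, theta = 45 deg, g = 10 m/s^2
sin(2*45) = sin(90) = 1
Using R = v0^2 * sin(2*theta) / g
R = 35^2 * 1 / 10
R = 1225 / 10
R = 245/2 m

245/2 m


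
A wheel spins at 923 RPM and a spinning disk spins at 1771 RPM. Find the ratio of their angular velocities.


Given: RPM_A = 923, RPM_B = 1771
omega = 2*pi*RPM/60, so omega_A/omega_B = RPM_A / RPM_B
omega_A/omega_B = 923 / 1771
omega_A/omega_B = 923/1771

923/1771


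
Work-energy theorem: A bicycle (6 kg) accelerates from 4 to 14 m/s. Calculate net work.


Given: m = 6 kg, v0 = 4 m/s, v = 14 m/s
Using W = (1/2)*m*(v^2 - v0^2)
v^2 = 14^2 = 196
v0^2 = 4^2 = 16
v^2 - v0^2 = 196 - 16 = 180
W = (1/2)*6*180 = 540 J

540 J


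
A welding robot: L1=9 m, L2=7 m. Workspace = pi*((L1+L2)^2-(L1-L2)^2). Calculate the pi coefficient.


Given: L1 = 9, L2 = 7
(L1+L2)^2 = (16)^2 = 256
(L1-L2)^2 = (2)^2 = 4
Difference = 256 - 4 = 252
This equals 4*L1*L2 = 4*9*7 = 252
Workspace area = 252*pi

252


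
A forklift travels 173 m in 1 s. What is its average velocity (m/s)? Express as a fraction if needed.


Given: distance d = 173 m, time t = 1 s
Using v = d / t
v = 173 / 1
v = 173 m/s

173 m/s


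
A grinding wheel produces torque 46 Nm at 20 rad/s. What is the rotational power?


Given: tau = 46 Nm, omega = 20 rad/s
Using P = tau * omega
P = 46 * 20
P = 920 W

920 W


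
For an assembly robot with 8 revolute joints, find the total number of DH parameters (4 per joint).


Given: 8 joints, 4 DH parameters per joint (d, theta, a, alpha)
Total DH parameters = number_of_joints * 4
Total = 8 * 4
Total = 32

32


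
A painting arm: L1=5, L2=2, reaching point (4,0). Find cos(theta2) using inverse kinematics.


Given: L1 = 5, L2 = 2, target (x, y) = (4, 0)
Using cos(theta2) = (x^2 + y^2 - L1^2 - L2^2) / (2*L1*L2)
x^2 + y^2 = 4^2 + 0 = 16
L1^2 + L2^2 = 25 + 4 = 29
Numerator = 16 - 29 = -13
Denominator = 2*5*2 = 20
cos(theta2) = -13/20 = -13/20

-13/20


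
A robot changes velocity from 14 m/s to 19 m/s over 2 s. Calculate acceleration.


Given: initial velocity v0 = 14 m/s, final velocity v = 19 m/s, time t = 2 s
Using a = (v - v0) / t
a = (19 - 14) / 2
a = 5 / 2
a = 5/2 m/s^2

5/2 m/s^2


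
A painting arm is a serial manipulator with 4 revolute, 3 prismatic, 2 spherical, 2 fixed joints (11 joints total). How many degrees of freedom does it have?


Given: serial robot with 4 revolute, 3 prismatic, 2 spherical, 2 fixed joints
DOF contribution per joint type: revolute=1, prismatic=1, spherical=3, fixed=0
DOF = 4*1 + 3*1 + 2*3 + 2*0
DOF = 13

13


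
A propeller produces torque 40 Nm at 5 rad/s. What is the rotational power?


Given: tau = 40 Nm, omega = 5 rad/s
Using P = tau * omega
P = 40 * 5
P = 200 W

200 W


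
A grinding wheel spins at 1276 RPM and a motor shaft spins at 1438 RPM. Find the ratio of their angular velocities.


Given: RPM_A = 1276, RPM_B = 1438
omega = 2*pi*RPM/60, so omega_A/omega_B = RPM_A / RPM_B
omega_A/omega_B = 1276 / 1438
omega_A/omega_B = 638/719

638/719


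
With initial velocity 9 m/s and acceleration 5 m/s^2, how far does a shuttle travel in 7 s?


Given: v0 = 9 m/s, a = 5 m/s^2, t = 7 s
Using s = v0*t + (1/2)*a*t^2
s = 9*7 + (1/2)*5*7^2
s = 63 + (1/2)*245
s = 63 + 245/2
s = 371/2

371/2 m


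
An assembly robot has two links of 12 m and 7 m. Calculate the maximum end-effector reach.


Given: L1 = 12 m, L2 = 7 m
For a 2-link planar arm, max reach = L1 + L2 (fully extended)
Max reach = 12 + 7
Max reach = 19 m

19 m


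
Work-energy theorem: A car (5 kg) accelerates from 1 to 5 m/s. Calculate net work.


Given: m = 5 kg, v0 = 1 m/s, v = 5 m/s
Using W = (1/2)*m*(v^2 - v0^2)
v^2 = 5^2 = 25
v0^2 = 1^2 = 1
v^2 - v0^2 = 25 - 1 = 24
W = (1/2)*5*24 = 60 J

60 J


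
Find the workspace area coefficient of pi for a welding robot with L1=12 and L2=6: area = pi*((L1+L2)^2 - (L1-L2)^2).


Given: L1 = 12, L2 = 6
(L1+L2)^2 = (18)^2 = 324
(L1-L2)^2 = (6)^2 = 36
Difference = 324 - 36 = 288
This equals 4*L1*L2 = 4*12*6 = 288
Workspace area = 288*pi

288


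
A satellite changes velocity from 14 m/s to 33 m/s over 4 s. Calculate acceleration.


Given: initial velocity v0 = 14 m/s, final velocity v = 33 m/s, time t = 4 s
Using a = (v - v0) / t
a = (33 - 14) / 4
a = 19 / 4
a = 19/4 m/s^2

19/4 m/s^2


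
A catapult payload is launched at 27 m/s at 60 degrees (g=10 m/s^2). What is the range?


Given: v0 = 27 m/s, theta = 60 deg, g = 10 m/s^2
sin(2*60) = sin(120) = sqrt(3)/2
Using R = v0^2 * sin(2*theta) / g
R = 27^2 * (sqrt(3)/2) / 10
R = 729 * sqrt(3) / 20
R = 729/20*sqrt(3) m

729/20*sqrt(3) m


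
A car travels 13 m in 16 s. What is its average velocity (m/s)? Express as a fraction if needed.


Given: distance d = 13 m, time t = 16 s
Using v = d / t
v = 13 / 16
v = 13/16 m/s

13/16 m/s


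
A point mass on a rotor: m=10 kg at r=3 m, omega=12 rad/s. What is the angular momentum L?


Given: m = 10 kg, r = 3 m, omega = 12 rad/s
For a point mass: I = m*r^2
I = 10*3^2 = 10*9 = 90
L = I*omega = 90*12
L = 1080 kg*m^2/s

1080 kg*m^2/s


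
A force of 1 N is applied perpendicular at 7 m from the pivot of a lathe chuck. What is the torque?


Given: F = 1 N, r = 7 m, angle = 90 deg (perpendicular)
Using tau = F * r * sin(90)
sin(90) = 1
tau = 1 * 7 * 1
tau = 7 Nm

7 Nm


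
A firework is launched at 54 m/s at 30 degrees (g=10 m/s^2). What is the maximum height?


Given: v0 = 54 m/s, theta = 30 deg, g = 10 m/s^2
sin^2(30) = 1/4
Using H = v0^2 * sin^2(theta) / (2*g)
H = 54^2 * 1/4 / (2*10)
H = 2916 * 1/4 / 20
H = 729 / 20
H = 729/20 m

729/20 m


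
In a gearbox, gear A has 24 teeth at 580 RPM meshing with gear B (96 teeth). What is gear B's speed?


Given: N1 = 24 teeth, w1 = 580 RPM, N2 = 96 teeth
Using N1*w1 = N2*w2
w2 = N1*w1 / N2
w2 = 24*580 / 96
w2 = 13920 / 96
w2 = 145 RPM

145 RPM


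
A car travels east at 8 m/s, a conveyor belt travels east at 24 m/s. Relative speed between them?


Given: v_A = 8 m/s east, v_B = 24 m/s east
Both move in the same direction; relative speed = |v_A - v_B|
|8 - 24| = |-16|
= 16 m/s

16 m/s


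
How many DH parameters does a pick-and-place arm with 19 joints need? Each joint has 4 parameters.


Given: 19 joints, 4 DH parameters per joint (d, theta, a, alpha)
Total DH parameters = number_of_joints * 4
Total = 19 * 4
Total = 76

76


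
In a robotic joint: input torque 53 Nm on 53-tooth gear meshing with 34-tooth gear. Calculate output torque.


Given: N1 = 53, N2 = 34, T1 = 53 Nm
Using T2/T1 = N2/N1
T2 = T1 * N2 / N1
T2 = 53 * 34 / 53
T2 = 1802 / 53
T2 = 34 Nm

34 Nm


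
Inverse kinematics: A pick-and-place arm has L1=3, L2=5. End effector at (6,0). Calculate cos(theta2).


Given: L1 = 3, L2 = 5, target (x, y) = (6, 0)
Using cos(theta2) = (x^2 + y^2 - L1^2 - L2^2) / (2*L1*L2)
x^2 + y^2 = 6^2 + 0 = 36
L1^2 + L2^2 = 9 + 25 = 34
Numerator = 36 - 34 = 2
Denominator = 2*3*5 = 30
cos(theta2) = 2/30 = 1/15

1/15


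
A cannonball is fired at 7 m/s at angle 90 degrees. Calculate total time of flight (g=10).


Given: v0 = 7 m/s, theta = 90 deg, g = 10 m/s^2
sin(90) = 1
Using T = 2*v0*sin(theta) / g
T = 2*7*1 / 10
T = 14 / 10
T = 7/5 s

7/5 s


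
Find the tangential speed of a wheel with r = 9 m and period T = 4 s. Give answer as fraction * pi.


Given: radius r = 9 m, period T = 4 s
Using v = 2*pi*r / T
v = 2*pi*9 / 4
v = 18*pi / 4
v = 9/2*pi m/s

9/2*pi m/s


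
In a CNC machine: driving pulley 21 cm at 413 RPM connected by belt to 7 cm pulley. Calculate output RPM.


Given: D1 = 21 cm, w1 = 413 RPM, D2 = 7 cm
Using D1*w1 = D2*w2
w2 = D1*w1 / D2
w2 = 21*413 / 7
w2 = 8673 / 7
w2 = 1239 RPM

1239 RPM


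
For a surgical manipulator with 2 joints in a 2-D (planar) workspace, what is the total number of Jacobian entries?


Given: task space dimension = 2, joints = 2
Jacobian is a 2 x 2 matrix
Total entries = rows * columns
Total = 2 * 2
Total = 4

4


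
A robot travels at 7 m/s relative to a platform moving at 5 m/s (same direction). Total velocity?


Given: object velocity = 7 m/s, platform velocity = 5 m/s (same direction)
Using classical velocity addition: v_total = v_object + v_platform
v_total = 7 + 5
v_total = 12 m/s

12 m/s


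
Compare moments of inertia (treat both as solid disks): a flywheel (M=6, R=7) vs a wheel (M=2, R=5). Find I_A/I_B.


Given: M1=6 kg, R1=7 m, M2=2 kg, R2=5 m
For a disk: I = (1/2)*M*R^2, so I_A/I_B = (M1*R1^2)/(M2*R2^2)
M1*R1^2 = 6*49 = 294
M2*R2^2 = 2*25 = 50
I_A/I_B = 294/50 = 147/25

147/25


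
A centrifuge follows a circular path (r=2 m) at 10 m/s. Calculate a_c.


Given: v = 10 m/s, r = 2 m
Using a_c = v^2 / r
a_c = 10^2 / 2
a_c = 100 / 2
a_c = 50 m/s^2

50 m/s^2


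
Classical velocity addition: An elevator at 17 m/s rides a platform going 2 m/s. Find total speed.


Given: object velocity = 17 m/s, platform velocity = 2 m/s (same direction)
Using classical velocity addition: v_total = v_object + v_platform
v_total = 17 + 2
v_total = 19 m/s

19 m/s


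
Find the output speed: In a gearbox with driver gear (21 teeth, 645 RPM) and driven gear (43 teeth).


Given: N1 = 21 teeth, w1 = 645 RPM, N2 = 43 teeth
Using N1*w1 = N2*w2
w2 = N1*w1 / N2
w2 = 21*645 / 43
w2 = 13545 / 43
w2 = 315 RPM

315 RPM


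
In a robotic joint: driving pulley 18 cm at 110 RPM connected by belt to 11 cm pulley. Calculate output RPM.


Given: D1 = 18 cm, w1 = 110 RPM, D2 = 11 cm
Using D1*w1 = D2*w2
w2 = D1*w1 / D2
w2 = 18*110 / 11
w2 = 1980 / 11
w2 = 180 RPM

180 RPM


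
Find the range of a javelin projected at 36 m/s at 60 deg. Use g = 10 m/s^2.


Given: v0 = 36 m/s, theta = 60 deg, g = 10 m/s^2
sin(2*60) = sin(120) = sqrt(3)/2
Using R = v0^2 * sin(2*theta) / g
R = 36^2 * (sqrt(3)/2) / 10
R = 1296 * sqrt(3) / 20
R = 324/5*sqrt(3) m

324/5*sqrt(3) m


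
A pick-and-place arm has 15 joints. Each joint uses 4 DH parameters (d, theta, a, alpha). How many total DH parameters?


Given: 15 joints, 4 DH parameters per joint (d, theta, a, alpha)
Total DH parameters = number_of_joints * 4
Total = 15 * 4
Total = 60

60


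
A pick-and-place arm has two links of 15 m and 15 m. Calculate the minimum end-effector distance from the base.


Given: L1 = 15 m, L2 = 15 m
For a 2-link planar arm, min reach = |L1 - L2| (second link folded back)
Min reach = |15 - 15|
Min reach = 0 m

0 m


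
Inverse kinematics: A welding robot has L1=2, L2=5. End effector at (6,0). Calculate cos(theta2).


Given: L1 = 2, L2 = 5, target (x, y) = (6, 0)
Using cos(theta2) = (x^2 + y^2 - L1^2 - L2^2) / (2*L1*L2)
x^2 + y^2 = 6^2 + 0 = 36
L1^2 + L2^2 = 4 + 25 = 29
Numerator = 36 - 29 = 7
Denominator = 2*2*5 = 20
cos(theta2) = 7/20 = 7/20

7/20


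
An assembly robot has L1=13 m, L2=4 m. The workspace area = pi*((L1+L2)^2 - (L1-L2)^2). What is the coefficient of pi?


Given: L1 = 13, L2 = 4
(L1+L2)^2 = (17)^2 = 289
(L1-L2)^2 = (9)^2 = 81
Difference = 289 - 81 = 208
This equals 4*L1*L2 = 4*13*4 = 208
Workspace area = 208*pi

208


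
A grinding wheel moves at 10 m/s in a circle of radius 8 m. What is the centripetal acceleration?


Given: v = 10 m/s, r = 8 m
Using a_c = v^2 / r
a_c = 10^2 / 8
a_c = 100 / 8
a_c = 25/2 m/s^2

25/2 m/s^2


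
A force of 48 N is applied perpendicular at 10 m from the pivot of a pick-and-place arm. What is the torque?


Given: F = 48 N, r = 10 m, angle = 90 deg (perpendicular)
Using tau = F * r * sin(90)
sin(90) = 1
tau = 48 * 10 * 1
tau = 480 Nm

480 Nm


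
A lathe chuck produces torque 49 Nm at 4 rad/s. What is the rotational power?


Given: tau = 49 Nm, omega = 4 rad/s
Using P = tau * omega
P = 49 * 4
P = 196 W

196 W


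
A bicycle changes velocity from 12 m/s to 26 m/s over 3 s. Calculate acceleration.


Given: initial velocity v0 = 12 m/s, final velocity v = 26 m/s, time t = 3 s
Using a = (v - v0) / t
a = (26 - 12) / 3
a = 14 / 3
a = 14/3 m/s^2

14/3 m/s^2


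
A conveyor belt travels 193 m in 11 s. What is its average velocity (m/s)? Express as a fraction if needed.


Given: distance d = 193 m, time t = 11 s
Using v = d / t
v = 193 / 11
v = 193/11 m/s

193/11 m/s


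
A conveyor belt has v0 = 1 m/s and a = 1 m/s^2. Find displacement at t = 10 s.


Given: v0 = 1 m/s, a = 1 m/s^2, t = 10 s
Using s = v0*t + (1/2)*a*t^2
s = 1*10 + (1/2)*1*10^2
s = 10 + (1/2)*100
s = 10 + 50
s = 60

60 m


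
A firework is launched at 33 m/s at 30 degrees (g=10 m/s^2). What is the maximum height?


Given: v0 = 33 m/s, theta = 30 deg, g = 10 m/s^2
sin^2(30) = 1/4
Using H = v0^2 * sin^2(theta) / (2*g)
H = 33^2 * 1/4 / (2*10)
H = 1089 * 1/4 / 20
H = 1089/4 / 20
H = 1089/80 m

1089/80 m


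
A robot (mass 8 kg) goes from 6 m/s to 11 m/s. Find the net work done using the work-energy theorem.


Given: m = 8 kg, v0 = 6 m/s, v = 11 m/s
Using W = (1/2)*m*(v^2 - v0^2)
v^2 = 11^2 = 121
v0^2 = 6^2 = 36
v^2 - v0^2 = 121 - 36 = 85
W = (1/2)*8*85 = 340 J

340 J


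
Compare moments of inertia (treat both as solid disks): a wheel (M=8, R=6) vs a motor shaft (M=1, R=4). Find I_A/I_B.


Given: M1=8 kg, R1=6 m, M2=1 kg, R2=4 m
For a disk: I = (1/2)*M*R^2, so I_A/I_B = (M1*R1^2)/(M2*R2^2)
M1*R1^2 = 8*36 = 288
M2*R2^2 = 1*16 = 16
I_A/I_B = 288/16 = 18

18


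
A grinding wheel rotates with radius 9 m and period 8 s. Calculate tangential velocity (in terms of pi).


Given: radius r = 9 m, period T = 8 s
Using v = 2*pi*r / T
v = 2*pi*9 / 8
v = 18*pi / 8
v = 9/4*pi m/s

9/4*pi m/s


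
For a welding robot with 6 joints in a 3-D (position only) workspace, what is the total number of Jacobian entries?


Given: task space dimension = 3, joints = 6
Jacobian is a 3 x 6 matrix
Total entries = rows * columns
Total = 3 * 6
Total = 18

18


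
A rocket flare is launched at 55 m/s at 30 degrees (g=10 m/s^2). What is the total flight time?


Given: v0 = 55 m/s, theta = 30 deg, g = 10 m/s^2
sin(30) = 1/2
Using T = 2*v0*sin(theta) / g
T = 2*55*1/2 / 10
T = 55 / 10
T = 11/2 s

11/2 s


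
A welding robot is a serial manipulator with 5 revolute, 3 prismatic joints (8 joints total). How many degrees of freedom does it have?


Given: serial robot with 5 revolute, 3 prismatic joints
DOF contribution per joint type: revolute=1, prismatic=1, spherical=3, fixed=0
DOF = 5*1 + 3*1
DOF = 8

8


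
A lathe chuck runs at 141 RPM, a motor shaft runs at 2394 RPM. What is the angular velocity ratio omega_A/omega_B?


Given: RPM_A = 141, RPM_B = 2394
omega = 2*pi*RPM/60, so omega_A/omega_B = RPM_A / RPM_B
omega_A/omega_B = 141 / 2394
omega_A/omega_B = 47/798

47/798


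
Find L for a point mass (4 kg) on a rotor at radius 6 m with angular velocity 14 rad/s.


Given: m = 4 kg, r = 6 m, omega = 14 rad/s
For a point mass: I = m*r^2
I = 4*6^2 = 4*36 = 144
L = I*omega = 144*14
L = 2016 kg*m^2/s

2016 kg*m^2/s


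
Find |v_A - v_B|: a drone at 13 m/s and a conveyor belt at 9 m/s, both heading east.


Given: v_A = 13 m/s east, v_B = 9 m/s east
Both move in the same direction; relative speed = |v_A - v_B|
|13 - 9| = |4|
= 4 m/s

4 m/s


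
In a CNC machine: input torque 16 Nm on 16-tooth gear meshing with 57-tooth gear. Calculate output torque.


Given: N1 = 16, N2 = 57, T1 = 16 Nm
Using T2/T1 = N2/N1
T2 = T1 * N2 / N1
T2 = 16 * 57 / 16
T2 = 912 / 16
T2 = 57 Nm

57 Nm


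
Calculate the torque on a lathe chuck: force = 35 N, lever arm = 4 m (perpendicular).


Given: F = 35 N, r = 4 m, angle = 90 deg (perpendicular)
Using tau = F * r * sin(90)
sin(90) = 1
tau = 35 * 4 * 1
tau = 140 Nm

140 Nm


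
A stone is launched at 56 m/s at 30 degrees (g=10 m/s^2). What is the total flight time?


Given: v0 = 56 m/s, theta = 30 deg, g = 10 m/s^2
sin(30) = 1/2
Using T = 2*v0*sin(theta) / g
T = 2*56*1/2 / 10
T = 56 / 10
T = 28/5 s

28/5 s


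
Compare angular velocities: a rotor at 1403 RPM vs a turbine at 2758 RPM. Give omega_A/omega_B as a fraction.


Given: RPM_A = 1403, RPM_B = 2758
omega = 2*pi*RPM/60, so omega_A/omega_B = RPM_A / RPM_B
omega_A/omega_B = 1403 / 2758
omega_A/omega_B = 1403/2758

1403/2758


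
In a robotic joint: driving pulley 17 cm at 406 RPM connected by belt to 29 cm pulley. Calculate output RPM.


Given: D1 = 17 cm, w1 = 406 RPM, D2 = 29 cm
Using D1*w1 = D2*w2
w2 = D1*w1 / D2
w2 = 17*406 / 29
w2 = 6902 / 29
w2 = 238 RPM

238 RPM


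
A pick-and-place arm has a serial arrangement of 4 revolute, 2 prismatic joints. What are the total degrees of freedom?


Given: serial robot with 4 revolute, 2 prismatic joints
DOF contribution per joint type: revolute=1, prismatic=1, spherical=3, fixed=0
DOF = 4*1 + 2*1
DOF = 6

6


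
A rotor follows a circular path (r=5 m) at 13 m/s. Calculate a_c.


Given: v = 13 m/s, r = 5 m
Using a_c = v^2 / r
a_c = 13^2 / 5
a_c = 169 / 5
a_c = 169/5 m/s^2

169/5 m/s^2


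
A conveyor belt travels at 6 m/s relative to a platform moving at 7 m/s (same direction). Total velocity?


Given: object velocity = 6 m/s, platform velocity = 7 m/s (same direction)
Using classical velocity addition: v_total = v_object + v_platform
v_total = 6 + 7
v_total = 13 m/s

13 m/s


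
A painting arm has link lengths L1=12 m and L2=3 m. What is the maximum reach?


Given: L1 = 12 m, L2 = 3 m
For a 2-link planar arm, max reach = L1 + L2 (fully extended)
Max reach = 12 + 3
Max reach = 15 m

15 m


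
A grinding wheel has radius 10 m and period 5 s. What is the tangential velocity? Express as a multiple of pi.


Given: radius r = 10 m, period T = 5 s
Using v = 2*pi*r / T
v = 2*pi*10 / 5
v = 20*pi / 5
v = 4*pi m/s

4*pi m/s


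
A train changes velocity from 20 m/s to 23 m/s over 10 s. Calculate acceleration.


Given: initial velocity v0 = 20 m/s, final velocity v = 23 m/s, time t = 10 s
Using a = (v - v0) / t
a = (23 - 20) / 10
a = 3 / 10
a = 3/10 m/s^2

3/10 m/s^2


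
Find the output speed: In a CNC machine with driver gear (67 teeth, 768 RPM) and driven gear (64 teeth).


Given: N1 = 67 teeth, w1 = 768 RPM, N2 = 64 teeth
Using N1*w1 = N2*w2
w2 = N1*w1 / N2
w2 = 67*768 / 64
w2 = 51456 / 64
w2 = 804 RPM

804 RPM


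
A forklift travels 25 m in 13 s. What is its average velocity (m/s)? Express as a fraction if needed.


Given: distance d = 25 m, time t = 13 s
Using v = d / t
v = 25 / 13
v = 25/13 m/s

25/13 m/s


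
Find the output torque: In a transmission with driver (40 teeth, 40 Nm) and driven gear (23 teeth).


Given: N1 = 40, N2 = 23, T1 = 40 Nm
Using T2/T1 = N2/N1
T2 = T1 * N2 / N1
T2 = 40 * 23 / 40
T2 = 920 / 40
T2 = 23 Nm

23 Nm


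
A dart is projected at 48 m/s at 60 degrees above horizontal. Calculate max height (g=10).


Given: v0 = 48 m/s, theta = 60 deg, g = 10 m/s^2
sin^2(60) = 3/4
Using H = v0^2 * sin^2(theta) / (2*g)
H = 48^2 * 3/4 / (2*10)
H = 2304 * 3/4 / 20
H = 1728 / 20
H = 432/5 m

432/5 m


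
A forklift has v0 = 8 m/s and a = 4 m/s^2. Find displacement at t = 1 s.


Given: v0 = 8 m/s, a = 4 m/s^2, t = 1 s
Using s = v0*t + (1/2)*a*t^2
s = 8*1 + (1/2)*4*1^2
s = 8 + (1/2)*4
s = 8 + 2
s = 10

10 m


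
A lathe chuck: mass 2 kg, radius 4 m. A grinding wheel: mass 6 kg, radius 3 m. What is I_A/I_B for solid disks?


Given: M1=2 kg, R1=4 m, M2=6 kg, R2=3 m
For a disk: I = (1/2)*M*R^2, so I_A/I_B = (M1*R1^2)/(M2*R2^2)
M1*R1^2 = 2*16 = 32
M2*R2^2 = 6*9 = 54
I_A/I_B = 32/54 = 16/27

16/27


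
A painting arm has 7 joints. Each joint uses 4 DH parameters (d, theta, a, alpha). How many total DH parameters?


Given: 7 joints, 4 DH parameters per joint (d, theta, a, alpha)
Total DH parameters = number_of_joints * 4
Total = 7 * 4
Total = 28

28


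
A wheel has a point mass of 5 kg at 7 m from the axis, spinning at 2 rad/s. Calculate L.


Given: m = 5 kg, r = 7 m, omega = 2 rad/s
For a point mass: I = m*r^2
I = 5*7^2 = 5*49 = 245
L = I*omega = 245*2
L = 490 kg*m^2/s

490 kg*m^2/s


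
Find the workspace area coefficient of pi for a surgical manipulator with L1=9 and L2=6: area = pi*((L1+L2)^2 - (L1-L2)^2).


Given: L1 = 9, L2 = 6
(L1+L2)^2 = (15)^2 = 225
(L1-L2)^2 = (3)^2 = 9
Difference = 225 - 9 = 216
This equals 4*L1*L2 = 4*9*6 = 216
Workspace area = 216*pi

216


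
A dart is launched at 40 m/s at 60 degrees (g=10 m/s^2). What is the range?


Given: v0 = 40 m/s, theta = 60 deg, g = 10 m/s^2
sin(2*60) = sin(120) = sqrt(3)/2
Using R = v0^2 * sin(2*theta) / g
R = 40^2 * (sqrt(3)/2) / 10
R = 1600 * sqrt(3) / 20
R = 80*sqrt(3) m

80*sqrt(3) m


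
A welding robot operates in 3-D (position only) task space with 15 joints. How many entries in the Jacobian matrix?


Given: task space dimension = 3, joints = 15
Jacobian is a 3 x 15 matrix
Total entries = rows * columns
Total = 3 * 15
Total = 45

45


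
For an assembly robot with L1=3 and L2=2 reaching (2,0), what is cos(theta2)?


Given: L1 = 3, L2 = 2, target (x, y) = (2, 0)
Using cos(theta2) = (x^2 + y^2 - L1^2 - L2^2) / (2*L1*L2)
x^2 + y^2 = 2^2 + 0 = 4
L1^2 + L2^2 = 9 + 4 = 13
Numerator = 4 - 13 = -9
Denominator = 2*3*2 = 12
cos(theta2) = -9/12 = -3/4

-3/4


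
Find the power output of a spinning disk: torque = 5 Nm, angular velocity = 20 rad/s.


Given: tau = 5 Nm, omega = 20 rad/s
Using P = tau * omega
P = 5 * 20
P = 100 W

100 W


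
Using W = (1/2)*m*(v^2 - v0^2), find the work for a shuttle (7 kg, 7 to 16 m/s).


Given: m = 7 kg, v0 = 7 m/s, v = 16 m/s
Using W = (1/2)*m*(v^2 - v0^2)
v^2 = 16^2 = 256
v0^2 = 7^2 = 49
v^2 - v0^2 = 256 - 49 = 207
W = (1/2)*7*207 = 1449/2 J

1449/2 J


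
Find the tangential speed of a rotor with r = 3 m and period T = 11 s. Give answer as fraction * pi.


Given: radius r = 3 m, period T = 11 s
Using v = 2*pi*r / T
v = 2*pi*3 / 11
v = 6*pi / 11
v = 6/11*pi m/s

6/11*pi m/s


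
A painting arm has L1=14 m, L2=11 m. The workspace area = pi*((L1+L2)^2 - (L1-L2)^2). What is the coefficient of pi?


Given: L1 = 14, L2 = 11
(L1+L2)^2 = (25)^2 = 625
(L1-L2)^2 = (3)^2 = 9
Difference = 625 - 9 = 616
This equals 4*L1*L2 = 4*14*11 = 616
Workspace area = 616*pi

616


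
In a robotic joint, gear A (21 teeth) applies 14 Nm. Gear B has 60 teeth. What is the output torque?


Given: N1 = 21, N2 = 60, T1 = 14 Nm
Using T2/T1 = N2/N1
T2 = T1 * N2 / N1
T2 = 14 * 60 / 21
T2 = 840 / 21
T2 = 40 Nm

40 Nm


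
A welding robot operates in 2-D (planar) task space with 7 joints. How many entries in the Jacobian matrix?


Given: task space dimension = 2, joints = 7
Jacobian is a 2 x 7 matrix
Total entries = rows * columns
Total = 2 * 7
Total = 14

14


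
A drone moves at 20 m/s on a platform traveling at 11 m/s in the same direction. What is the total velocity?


Given: object velocity = 20 m/s, platform velocity = 11 m/s (same direction)
Using classical velocity addition: v_total = v_object + v_platform
v_total = 20 + 11
v_total = 31 m/s

31 m/s


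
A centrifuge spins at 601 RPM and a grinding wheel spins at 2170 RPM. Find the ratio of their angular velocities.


Given: RPM_A = 601, RPM_B = 2170
omega = 2*pi*RPM/60, so omega_A/omega_B = RPM_A / RPM_B
omega_A/omega_B = 601 / 2170
omega_A/omega_B = 601/2170

601/2170


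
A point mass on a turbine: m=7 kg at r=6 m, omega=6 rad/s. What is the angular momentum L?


Given: m = 7 kg, r = 6 m, omega = 6 rad/s
For a point mass: I = m*r^2
I = 7*6^2 = 7*36 = 252
L = I*omega = 252*6
L = 1512 kg*m^2/s

1512 kg*m^2/s


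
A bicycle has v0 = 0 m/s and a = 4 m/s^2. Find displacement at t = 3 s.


Given: v0 = 0 m/s, a = 4 m/s^2, t = 3 s
Using s = v0*t + (1/2)*a*t^2
s = 0*3 + (1/2)*4*3^2
s = 0 + (1/2)*36
s = 0 + 18
s = 18

18 m


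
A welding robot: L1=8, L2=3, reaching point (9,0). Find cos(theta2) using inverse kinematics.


Given: L1 = 8, L2 = 3, target (x, y) = (9, 0)
Using cos(theta2) = (x^2 + y^2 - L1^2 - L2^2) / (2*L1*L2)
x^2 + y^2 = 9^2 + 0 = 81
L1^2 + L2^2 = 64 + 9 = 73
Numerator = 81 - 73 = 8
Denominator = 2*8*3 = 48
cos(theta2) = 8/48 = 1/6

1/6


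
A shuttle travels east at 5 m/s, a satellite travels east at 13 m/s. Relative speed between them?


Given: v_A = 5 m/s east, v_B = 13 m/s east
Both move in the same direction; relative speed = |v_A - v_B|
|5 - 13| = |-8|
= 8 m/s

8 m/s


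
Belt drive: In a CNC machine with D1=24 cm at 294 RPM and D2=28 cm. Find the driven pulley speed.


Given: D1 = 24 cm, w1 = 294 RPM, D2 = 28 cm
Using D1*w1 = D2*w2
w2 = D1*w1 / D2
w2 = 24*294 / 28
w2 = 7056 / 28
w2 = 252 RPM

252 RPM


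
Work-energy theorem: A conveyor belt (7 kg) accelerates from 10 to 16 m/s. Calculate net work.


Given: m = 7 kg, v0 = 10 m/s, v = 16 m/s
Using W = (1/2)*m*(v^2 - v0^2)
v^2 = 16^2 = 256
v0^2 = 10^2 = 100
v^2 - v0^2 = 256 - 100 = 156
W = (1/2)*7*156 = 546 J

546 J


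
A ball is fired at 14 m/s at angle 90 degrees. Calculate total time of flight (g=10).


Given: v0 = 14 m/s, theta = 90 deg, g = 10 m/s^2
sin(90) = 1
Using T = 2*v0*sin(theta) / g
T = 2*14*1 / 10
T = 28 / 10
T = 14/5 s

14/5 s


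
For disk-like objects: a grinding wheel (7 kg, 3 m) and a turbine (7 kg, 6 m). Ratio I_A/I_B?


Given: M1=7 kg, R1=3 m, M2=7 kg, R2=6 m
For a disk: I = (1/2)*M*R^2, so I_A/I_B = (M1*R1^2)/(M2*R2^2)
M1*R1^2 = 7*9 = 63
M2*R2^2 = 7*36 = 252
I_A/I_B = 63/252 = 1/4

1/4


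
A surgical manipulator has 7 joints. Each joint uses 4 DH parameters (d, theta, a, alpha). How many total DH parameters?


Given: 7 joints, 4 DH parameters per joint (d, theta, a, alpha)
Total DH parameters = number_of_joints * 4
Total = 7 * 4
Total = 28

28


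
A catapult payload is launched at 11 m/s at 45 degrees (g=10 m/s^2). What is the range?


Given: v0 = 11 m/s, theta = 45 deg, g = 10 m/s^2
sin(2*45) = sin(90) = 1
Using R = v0^2 * sin(2*theta) / g
R = 11^2 * 1 / 10
R = 121 / 10
R = 121/10 m

121/10 m


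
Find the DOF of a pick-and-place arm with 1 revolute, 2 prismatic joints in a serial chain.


Given: serial robot with 1 revolute, 2 prismatic joints
DOF contribution per joint type: revolute=1, prismatic=1, spherical=3, fixed=0
DOF = 1*1 + 2*1
DOF = 3

3


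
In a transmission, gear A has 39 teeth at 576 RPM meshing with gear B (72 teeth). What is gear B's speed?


Given: N1 = 39 teeth, w1 = 576 RPM, N2 = 72 teeth
Using N1*w1 = N2*w2
w2 = N1*w1 / N2
w2 = 39*576 / 72
w2 = 22464 / 72
w2 = 312 RPM

312 RPM


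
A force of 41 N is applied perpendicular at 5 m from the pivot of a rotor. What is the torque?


Given: F = 41 N, r = 5 m, angle = 90 deg (perpendicular)
Using tau = F * r * sin(90)
sin(90) = 1
tau = 41 * 5 * 1
tau = 205 Nm

205 Nm


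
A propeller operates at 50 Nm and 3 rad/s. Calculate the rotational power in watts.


Given: tau = 50 Nm, omega = 3 rad/s
Using P = tau * omega
P = 50 * 3
P = 150 W

150 W


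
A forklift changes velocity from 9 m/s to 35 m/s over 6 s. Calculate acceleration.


Given: initial velocity v0 = 9 m/s, final velocity v = 35 m/s, time t = 6 s
Using a = (v - v0) / t
a = (35 - 9) / 6
a = 26 / 6
a = 13/3 m/s^2

13/3 m/s^2


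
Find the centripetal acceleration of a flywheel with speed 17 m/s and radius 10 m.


Given: v = 17 m/s, r = 10 m
Using a_c = v^2 / r
a_c = 17^2 / 10
a_c = 289 / 10
a_c = 289/10 m/s^2

289/10 m/s^2


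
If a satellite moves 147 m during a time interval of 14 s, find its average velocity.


Given: distance d = 147 m, time t = 14 s
Using v = d / t
v = 147 / 14
v = 21/2 m/s

21/2 m/s


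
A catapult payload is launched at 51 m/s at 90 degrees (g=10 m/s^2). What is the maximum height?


Given: v0 = 51 m/s, theta = 90 deg, g = 10 m/s^2
sin^2(90) = 1
Using H = v0^2 * sin^2(theta) / (2*g)
H = 51^2 * 1 / (2*10)
H = 2601 * 1 / 20
H = 2601 / 20
H = 2601/20 m

2601/20 m


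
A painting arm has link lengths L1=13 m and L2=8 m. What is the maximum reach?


Given: L1 = 13 m, L2 = 8 m
For a 2-link planar arm, max reach = L1 + L2 (fully extended)
Max reach = 13 + 8
Max reach = 21 m

21 m


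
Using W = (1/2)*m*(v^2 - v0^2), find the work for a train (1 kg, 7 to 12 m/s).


Given: m = 1 kg, v0 = 7 m/s, v = 12 m/s
Using W = (1/2)*m*(v^2 - v0^2)
v^2 = 12^2 = 144
v0^2 = 7^2 = 49
v^2 - v0^2 = 144 - 49 = 95
W = (1/2)*1*95 = 95/2 J

95/2 J


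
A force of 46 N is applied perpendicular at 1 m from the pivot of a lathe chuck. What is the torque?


Given: F = 46 N, r = 1 m, angle = 90 deg (perpendicular)
Using tau = F * r * sin(90)
sin(90) = 1
tau = 46 * 1 * 1
tau = 46 Nm

46 Nm


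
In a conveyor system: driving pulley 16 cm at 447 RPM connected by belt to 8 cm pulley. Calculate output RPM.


Given: D1 = 16 cm, w1 = 447 RPM, D2 = 8 cm
Using D1*w1 = D2*w2
w2 = D1*w1 / D2
w2 = 16*447 / 8
w2 = 7152 / 8
w2 = 894 RPM

894 RPM


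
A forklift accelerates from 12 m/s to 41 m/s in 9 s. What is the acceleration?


Given: initial velocity v0 = 12 m/s, final velocity v = 41 m/s, time t = 9 s
Using a = (v - v0) / t
a = (41 - 12) / 9
a = 29 / 9
a = 29/9 m/s^2

29/9 m/s^2


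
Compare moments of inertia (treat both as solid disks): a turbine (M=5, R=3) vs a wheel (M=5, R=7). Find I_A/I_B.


Given: M1=5 kg, R1=3 m, M2=5 kg, R2=7 m
For a disk: I = (1/2)*M*R^2, so I_A/I_B = (M1*R1^2)/(M2*R2^2)
M1*R1^2 = 5*9 = 45
M2*R2^2 = 5*49 = 245
I_A/I_B = 45/245 = 9/49

9/49


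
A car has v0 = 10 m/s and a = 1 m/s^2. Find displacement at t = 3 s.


Given: v0 = 10 m/s, a = 1 m/s^2, t = 3 s
Using s = v0*t + (1/2)*a*t^2
s = 10*3 + (1/2)*1*3^2
s = 30 + (1/2)*9
s = 30 + 9/2
s = 69/2

69/2 m


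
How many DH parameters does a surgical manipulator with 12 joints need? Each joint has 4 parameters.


Given: 12 joints, 4 DH parameters per joint (d, theta, a, alpha)
Total DH parameters = number_of_joints * 4
Total = 12 * 4
Total = 48

48


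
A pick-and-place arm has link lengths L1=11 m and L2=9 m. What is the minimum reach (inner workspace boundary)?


Given: L1 = 11 m, L2 = 9 m
For a 2-link planar arm, min reach = |L1 - L2| (second link folded back)
Min reach = |11 - 9|
Min reach = 2 m

2 m


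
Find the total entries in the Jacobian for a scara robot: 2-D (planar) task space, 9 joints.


Given: task space dimension = 2, joints = 9
Jacobian is a 2 x 9 matrix
Total entries = rows * columns
Total = 2 * 9
Total = 18

18


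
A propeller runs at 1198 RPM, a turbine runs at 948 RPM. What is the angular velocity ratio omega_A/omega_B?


Given: RPM_A = 1198, RPM_B = 948
omega = 2*pi*RPM/60, so omega_A/omega_B = RPM_A / RPM_B
omega_A/omega_B = 1198 / 948
omega_A/omega_B = 599/474

599/474
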